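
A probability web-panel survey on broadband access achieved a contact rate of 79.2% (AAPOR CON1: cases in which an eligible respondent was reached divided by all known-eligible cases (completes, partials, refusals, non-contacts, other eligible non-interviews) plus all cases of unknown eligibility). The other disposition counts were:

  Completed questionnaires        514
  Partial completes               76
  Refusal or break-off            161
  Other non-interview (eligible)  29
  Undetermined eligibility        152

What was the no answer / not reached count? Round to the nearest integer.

53

Top: 514 + 76 + 161 + 29 = 780
CON1 = 780 / D = 0.792
D = 780 / 0.792 = 984.8
Remaining denominator categories sum to 932
no answer / not reached = 984.8 − 932 ≈ 53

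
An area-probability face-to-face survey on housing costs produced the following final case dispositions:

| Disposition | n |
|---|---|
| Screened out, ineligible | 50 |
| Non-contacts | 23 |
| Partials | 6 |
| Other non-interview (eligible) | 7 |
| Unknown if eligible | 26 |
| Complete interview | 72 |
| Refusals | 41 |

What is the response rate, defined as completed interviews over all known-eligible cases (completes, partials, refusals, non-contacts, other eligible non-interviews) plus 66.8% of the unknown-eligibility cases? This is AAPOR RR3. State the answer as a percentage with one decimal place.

Top: 72
Determined eligible: 72 + 6 + 41 + 23 + 7 = 149
Estimated eligible among unknowns: 0.6680 × 26 = 17.37
Denom: 149 + 17.37 = 166.37
RR3 = 72 / 166.37 = 0.4328

43.3%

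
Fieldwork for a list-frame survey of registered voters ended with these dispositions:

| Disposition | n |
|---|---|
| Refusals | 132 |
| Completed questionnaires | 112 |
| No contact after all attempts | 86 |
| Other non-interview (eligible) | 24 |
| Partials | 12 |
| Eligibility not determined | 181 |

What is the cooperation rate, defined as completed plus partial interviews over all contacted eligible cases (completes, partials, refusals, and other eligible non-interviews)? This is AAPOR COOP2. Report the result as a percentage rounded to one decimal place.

44.3%

Top = 112 + 12 = 124
Denom = 112 + 12 + 132 + 24 = 280
COOP2 = 124 / 280 = 0.4429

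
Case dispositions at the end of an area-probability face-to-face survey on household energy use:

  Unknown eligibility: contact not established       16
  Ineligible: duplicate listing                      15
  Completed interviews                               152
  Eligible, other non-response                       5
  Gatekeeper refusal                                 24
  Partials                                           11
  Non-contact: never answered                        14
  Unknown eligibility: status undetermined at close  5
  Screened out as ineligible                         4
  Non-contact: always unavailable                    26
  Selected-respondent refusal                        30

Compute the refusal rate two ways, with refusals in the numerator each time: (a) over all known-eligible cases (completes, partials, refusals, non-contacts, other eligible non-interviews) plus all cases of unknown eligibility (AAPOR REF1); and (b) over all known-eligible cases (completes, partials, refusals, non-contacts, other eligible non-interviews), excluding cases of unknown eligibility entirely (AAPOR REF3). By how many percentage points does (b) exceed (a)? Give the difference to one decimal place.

1.5

Refused = 24 + 30 = 54
No answer / not reached = 14 + 26 = 40
Eligibility not determined = 16 + 5 = 21
Out of scope = 4 + 15 = 19
Num → 54
Base → 152 + 11 + 54 + 40 + 5 + 21 = 283
REF1 = 54 / 283 = 0.1908
Base → 152 + 11 + 54 + 40 + 5 = 262
REF3 = 54 / 262 = 0.2061
Difference = 20.61 − 19.08 = 1.53 percentage points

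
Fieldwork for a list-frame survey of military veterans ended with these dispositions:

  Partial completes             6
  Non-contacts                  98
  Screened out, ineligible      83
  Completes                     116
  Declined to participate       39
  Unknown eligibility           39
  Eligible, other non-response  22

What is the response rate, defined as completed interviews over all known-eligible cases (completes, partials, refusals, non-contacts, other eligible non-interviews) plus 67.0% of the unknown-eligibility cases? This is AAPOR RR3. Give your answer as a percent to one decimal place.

Top: 116
Eligible (known): 116 + 6 + 39 + 98 + 22 = 281
e × U: 0.6700 × 39 = 26.13
Denominator: 281 + 26.13 = 307.13
RR3 = 116 / 307.13 = 0.3777

37.8%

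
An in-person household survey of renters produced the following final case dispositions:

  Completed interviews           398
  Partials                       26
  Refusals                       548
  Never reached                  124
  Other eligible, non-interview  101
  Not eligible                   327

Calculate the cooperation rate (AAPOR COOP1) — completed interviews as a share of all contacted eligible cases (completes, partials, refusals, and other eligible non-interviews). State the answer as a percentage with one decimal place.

37.1%

Numerator → 398
Base → 398 + 26 + 548 + 101 = 1073
COOP1 = 398 / 1073 = 0.3709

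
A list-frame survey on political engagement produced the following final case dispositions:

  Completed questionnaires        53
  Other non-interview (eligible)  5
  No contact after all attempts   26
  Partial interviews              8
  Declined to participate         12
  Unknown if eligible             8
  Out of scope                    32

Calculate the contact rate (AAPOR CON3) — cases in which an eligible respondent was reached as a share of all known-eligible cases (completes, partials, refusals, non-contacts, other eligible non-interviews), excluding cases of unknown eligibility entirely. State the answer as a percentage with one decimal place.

75.0%

Numerator: 53 + 8 + 12 + 5 = 78
Denom: 53 + 8 + 12 + 26 + 5 = 104
CON3 = 78 / 104 = 0.7500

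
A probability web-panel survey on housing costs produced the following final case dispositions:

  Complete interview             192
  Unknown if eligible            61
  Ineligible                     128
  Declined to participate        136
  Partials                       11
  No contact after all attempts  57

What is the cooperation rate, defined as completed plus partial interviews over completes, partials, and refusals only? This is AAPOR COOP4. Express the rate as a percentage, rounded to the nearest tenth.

59.9%

Numerator: 192 + 11 = 203
Denominator: 192 + 11 + 136 = 339
COOP4 = 203 / 339 = 0.5988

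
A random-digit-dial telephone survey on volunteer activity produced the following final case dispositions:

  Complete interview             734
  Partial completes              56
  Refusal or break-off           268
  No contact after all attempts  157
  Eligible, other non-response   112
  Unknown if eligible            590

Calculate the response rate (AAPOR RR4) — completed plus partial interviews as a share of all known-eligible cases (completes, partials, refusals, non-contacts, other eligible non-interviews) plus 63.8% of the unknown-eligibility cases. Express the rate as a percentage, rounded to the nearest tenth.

46.4%

Numerator = 734 + 56 = 790
Determined eligible = 734 + 56 + 268 + 157 + 112 = 1327
Estimated eligible among unknowns = 0.6380 × 590 = 376.42
Denom = 1327 + 376.42 = 1703.42
RR4 = 790 / 1703.42 = 0.4638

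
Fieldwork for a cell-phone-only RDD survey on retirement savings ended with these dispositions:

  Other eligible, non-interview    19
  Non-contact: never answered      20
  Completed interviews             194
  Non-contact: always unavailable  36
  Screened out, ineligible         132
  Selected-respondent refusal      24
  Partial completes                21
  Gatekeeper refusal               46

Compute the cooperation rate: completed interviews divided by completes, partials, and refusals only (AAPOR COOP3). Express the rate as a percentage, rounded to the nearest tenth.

Refusals = 46 + 24 = 70
Non-contacts = 20 + 36 = 56
Top → 194
Denominator → 194 + 21 + 70 = 285
COOP3 = 194 / 285 = 0.6807

68.1%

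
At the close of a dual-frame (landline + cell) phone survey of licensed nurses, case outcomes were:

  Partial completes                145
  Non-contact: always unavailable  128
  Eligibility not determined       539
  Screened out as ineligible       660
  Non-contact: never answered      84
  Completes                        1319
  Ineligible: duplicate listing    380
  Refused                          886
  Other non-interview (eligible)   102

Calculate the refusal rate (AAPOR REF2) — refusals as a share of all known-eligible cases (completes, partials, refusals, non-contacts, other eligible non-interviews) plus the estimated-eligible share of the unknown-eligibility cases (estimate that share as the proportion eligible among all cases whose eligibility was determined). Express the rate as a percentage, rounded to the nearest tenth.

No contact after all attempts = 84 + 128 = 212
Screened out, ineligible = 660 + 380 = 1040
Numerator → 886
Determined eligible → 1319 + 145 + 886 + 212 + 102 = 2664
e = 2664 / (2664 + 1040) = 2664 / 3704 = 0.7192
Estimated eligible among unknowns → 0.7192 × 539 = 387.65
Denom → 2664 + 387.65 = 3051.65
REF2 = 886 / 3051.65 = 0.2903

29.0%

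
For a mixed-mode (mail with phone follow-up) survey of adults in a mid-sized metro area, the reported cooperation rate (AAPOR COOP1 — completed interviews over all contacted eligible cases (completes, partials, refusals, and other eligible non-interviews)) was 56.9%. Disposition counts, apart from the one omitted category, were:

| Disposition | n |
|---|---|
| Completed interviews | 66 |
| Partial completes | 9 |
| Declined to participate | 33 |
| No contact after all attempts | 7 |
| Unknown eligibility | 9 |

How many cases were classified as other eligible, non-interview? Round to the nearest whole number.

COOP1 = 66 / D = 0.569
D = 66 / 0.569 = 116.0
Rest of base = 108
other eligible, non-interview = 116.0 − 108 ≈ 8

8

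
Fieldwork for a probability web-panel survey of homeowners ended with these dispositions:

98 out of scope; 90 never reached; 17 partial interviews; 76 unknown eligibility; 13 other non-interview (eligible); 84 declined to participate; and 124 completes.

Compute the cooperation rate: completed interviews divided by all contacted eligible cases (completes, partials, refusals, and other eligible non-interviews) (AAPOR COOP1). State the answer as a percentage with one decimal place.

Numerator: 124
Denom: 124 + 17 + 84 + 13 = 238
COOP1 = 124 / 238 = 0.5210

52.1%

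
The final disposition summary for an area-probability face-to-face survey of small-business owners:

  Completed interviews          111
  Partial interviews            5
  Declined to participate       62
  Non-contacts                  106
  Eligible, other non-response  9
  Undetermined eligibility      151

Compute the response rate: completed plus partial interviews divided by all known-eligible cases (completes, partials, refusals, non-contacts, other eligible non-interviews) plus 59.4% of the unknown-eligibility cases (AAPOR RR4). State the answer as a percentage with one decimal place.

30.3%

Top = 111 + 5 = 116
Known eligible = 111 + 5 + 62 + 106 + 9 = 293
Eligible share of unknowns = 0.5940 × 151 = 89.69
Base = 293 + 89.69 = 382.69
RR4 = 116 / 382.69 = 0.3031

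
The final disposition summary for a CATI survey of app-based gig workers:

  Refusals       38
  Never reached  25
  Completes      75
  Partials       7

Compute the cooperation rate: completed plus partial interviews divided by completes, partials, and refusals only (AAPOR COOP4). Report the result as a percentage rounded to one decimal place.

68.3%

Num → 75 + 7 = 82
Denom → 75 + 7 + 38 = 120
COOP4 = 82 / 120 = 0.6833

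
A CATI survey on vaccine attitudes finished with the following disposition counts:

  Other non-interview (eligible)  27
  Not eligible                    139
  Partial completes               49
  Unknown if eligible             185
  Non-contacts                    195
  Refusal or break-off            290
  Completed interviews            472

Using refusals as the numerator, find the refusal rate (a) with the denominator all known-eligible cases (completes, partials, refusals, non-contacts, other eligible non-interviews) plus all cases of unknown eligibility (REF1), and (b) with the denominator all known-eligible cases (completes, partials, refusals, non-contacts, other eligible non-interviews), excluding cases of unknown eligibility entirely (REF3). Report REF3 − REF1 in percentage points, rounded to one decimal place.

Top → 290
Denominator → 472 + 49 + 290 + 195 + 27 + 185 = 1218
REF1 = 290 / 1218 = 0.2381
Denominator → 472 + 49 + 290 + 195 + 27 = 1033
REF3 = 290 / 1033 = 0.2807
Difference = 28.07 − 23.81 = 4.26 percentage points

4.3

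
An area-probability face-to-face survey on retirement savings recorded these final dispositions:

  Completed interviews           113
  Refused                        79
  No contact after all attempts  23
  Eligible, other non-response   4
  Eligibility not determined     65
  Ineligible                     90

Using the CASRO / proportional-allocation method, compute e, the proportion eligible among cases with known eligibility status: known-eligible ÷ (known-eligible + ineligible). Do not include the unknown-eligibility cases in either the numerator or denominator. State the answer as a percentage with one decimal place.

Eligible (known) = 113 + 79 + 23 + 4 = 219
e = 219 / (219 + 90) = 219 / 309 = 0.7087

70.9%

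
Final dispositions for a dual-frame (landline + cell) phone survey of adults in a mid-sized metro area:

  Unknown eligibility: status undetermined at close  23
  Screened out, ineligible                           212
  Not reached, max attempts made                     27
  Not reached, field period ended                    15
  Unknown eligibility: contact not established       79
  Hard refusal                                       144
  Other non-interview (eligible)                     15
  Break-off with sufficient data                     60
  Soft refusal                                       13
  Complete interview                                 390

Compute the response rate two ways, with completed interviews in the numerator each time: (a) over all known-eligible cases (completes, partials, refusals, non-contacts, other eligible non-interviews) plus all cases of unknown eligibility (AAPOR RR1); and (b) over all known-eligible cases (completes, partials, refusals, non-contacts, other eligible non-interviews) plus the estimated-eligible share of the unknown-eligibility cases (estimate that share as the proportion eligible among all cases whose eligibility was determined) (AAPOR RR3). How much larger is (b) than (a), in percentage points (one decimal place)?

1.7

Refused = 144 + 13 = 157
No contact after all attempts = 15 + 27 = 42
Eligibility not determined = 79 + 23 = 102
Numerator = 390
Denominator = 390 + 60 + 157 + 42 + 15 + 102 = 766
RR1 = 390 / 766 = 0.5091
Determined eligible = 390 + 60 + 157 + 42 + 15 = 664
e = 664 / (664 + 212) = 664 / 876 = 0.7580
e × U = 0.7580 × 102 = 77.32
Denominator = 664 + 77.32 = 741.32
RR3 = 390 / 741.32 = 0.5261
Difference = 52.61 − 50.91 = 1.70 percentage points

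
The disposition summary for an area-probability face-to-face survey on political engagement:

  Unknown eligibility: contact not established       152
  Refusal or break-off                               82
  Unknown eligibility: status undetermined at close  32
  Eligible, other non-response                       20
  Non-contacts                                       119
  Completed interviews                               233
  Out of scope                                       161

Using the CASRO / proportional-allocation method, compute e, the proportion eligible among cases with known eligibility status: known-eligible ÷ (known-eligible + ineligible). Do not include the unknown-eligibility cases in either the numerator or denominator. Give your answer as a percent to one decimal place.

Unknown eligibility = 152 + 32 = 184
Known eligible: 233 + 82 + 119 + 20 = 454
e = 454 / (454 + 161) = 454 / 615 = 0.7382

73.8%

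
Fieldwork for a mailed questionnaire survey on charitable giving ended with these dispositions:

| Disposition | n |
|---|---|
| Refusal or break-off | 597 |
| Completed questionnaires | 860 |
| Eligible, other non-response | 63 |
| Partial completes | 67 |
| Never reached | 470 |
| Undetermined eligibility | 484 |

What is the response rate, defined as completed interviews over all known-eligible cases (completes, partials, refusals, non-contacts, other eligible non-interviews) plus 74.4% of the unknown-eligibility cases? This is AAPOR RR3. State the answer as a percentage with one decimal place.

35.6%

Top = 860
Known eligible = 860 + 67 + 597 + 470 + 63 = 2057
e × U = 0.7440 × 484 = 360.10
Base = 2057 + 360.10 = 2417.10
RR3 = 860 / 2417.10 = 0.3558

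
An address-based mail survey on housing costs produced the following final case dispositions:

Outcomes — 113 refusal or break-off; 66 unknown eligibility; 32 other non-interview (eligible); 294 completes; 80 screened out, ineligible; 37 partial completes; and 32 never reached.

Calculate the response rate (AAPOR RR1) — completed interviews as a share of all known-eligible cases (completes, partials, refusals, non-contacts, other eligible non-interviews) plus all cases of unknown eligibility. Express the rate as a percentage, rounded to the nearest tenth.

Numerator: 294
Denom: 294 + 37 + 113 + 32 + 32 + 66 = 574
RR1 = 294 / 574 = 0.5122

51.2%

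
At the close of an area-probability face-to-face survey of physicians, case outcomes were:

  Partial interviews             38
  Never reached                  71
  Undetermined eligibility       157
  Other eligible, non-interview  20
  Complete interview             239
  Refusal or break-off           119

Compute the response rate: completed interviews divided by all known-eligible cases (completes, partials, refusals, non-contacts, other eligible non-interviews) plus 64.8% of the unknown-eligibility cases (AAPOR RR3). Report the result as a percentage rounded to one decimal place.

40.6%

Numerator → 239
Eligible (known) → 239 + 38 + 119 + 71 + 20 = 487
Eligible share of unknowns → 0.6480 × 157 = 101.74
Denom → 487 + 101.74 = 588.74
RR3 = 239 / 588.74 = 0.4060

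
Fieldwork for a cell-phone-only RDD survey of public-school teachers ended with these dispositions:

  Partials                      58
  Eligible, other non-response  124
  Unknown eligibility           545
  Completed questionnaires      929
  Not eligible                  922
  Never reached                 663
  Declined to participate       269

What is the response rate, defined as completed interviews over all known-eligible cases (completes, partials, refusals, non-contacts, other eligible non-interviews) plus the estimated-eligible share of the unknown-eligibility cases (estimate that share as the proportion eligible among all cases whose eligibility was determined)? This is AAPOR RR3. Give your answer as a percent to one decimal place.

38.4%

Num: 929
Known eligible: 929 + 58 + 269 + 663 + 124 = 2043
e = 2043 / (2043 + 922) = 2043 / 2965 = 0.6890
Eligible share of unknowns: 0.6890 × 545 = 375.50
Base: 2043 + 375.50 = 2418.50
RR3 = 929 / 2418.50 = 0.3841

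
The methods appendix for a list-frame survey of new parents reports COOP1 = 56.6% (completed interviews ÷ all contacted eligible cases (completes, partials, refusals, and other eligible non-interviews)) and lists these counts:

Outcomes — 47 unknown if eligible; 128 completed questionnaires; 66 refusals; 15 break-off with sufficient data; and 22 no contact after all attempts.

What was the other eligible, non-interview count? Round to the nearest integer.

17

COOP1 = 128 / D = 0.566
D = 128 / 0.566 = 226.1
Remaining denominator categories sum to 209
other eligible, non-interview = 226.1 − 209 ≈ 17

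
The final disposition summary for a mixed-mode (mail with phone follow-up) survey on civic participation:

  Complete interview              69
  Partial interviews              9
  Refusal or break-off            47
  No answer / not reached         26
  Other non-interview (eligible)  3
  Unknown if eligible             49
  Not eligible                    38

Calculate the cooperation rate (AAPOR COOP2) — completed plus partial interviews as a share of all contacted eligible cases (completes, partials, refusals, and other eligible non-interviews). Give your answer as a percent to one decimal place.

Num = 69 + 9 = 78
Denominator = 69 + 9 + 47 + 3 = 128
COOP2 = 78 / 128 = 0.6094

60.9%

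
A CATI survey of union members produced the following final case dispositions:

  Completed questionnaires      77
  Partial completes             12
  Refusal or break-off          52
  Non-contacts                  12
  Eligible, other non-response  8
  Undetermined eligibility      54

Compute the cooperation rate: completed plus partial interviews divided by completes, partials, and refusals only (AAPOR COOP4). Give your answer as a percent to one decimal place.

Numerator = 77 + 12 = 89
Base = 77 + 12 + 52 = 141
COOP4 = 89 / 141 = 0.6312

63.1%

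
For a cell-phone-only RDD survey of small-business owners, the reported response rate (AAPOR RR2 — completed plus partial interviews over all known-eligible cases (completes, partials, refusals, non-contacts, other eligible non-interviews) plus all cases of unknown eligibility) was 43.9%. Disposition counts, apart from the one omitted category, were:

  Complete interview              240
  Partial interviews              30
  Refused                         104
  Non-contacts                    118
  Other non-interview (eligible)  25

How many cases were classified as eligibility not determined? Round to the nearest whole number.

Numerator → 240 + 30 = 270
RR2 = 270 / D = 0.439
D = 270 / 0.439 = 615.0
Remaining denominator categories sum to 517
eligibility not determined = 615.0 − 517 ≈ 98

98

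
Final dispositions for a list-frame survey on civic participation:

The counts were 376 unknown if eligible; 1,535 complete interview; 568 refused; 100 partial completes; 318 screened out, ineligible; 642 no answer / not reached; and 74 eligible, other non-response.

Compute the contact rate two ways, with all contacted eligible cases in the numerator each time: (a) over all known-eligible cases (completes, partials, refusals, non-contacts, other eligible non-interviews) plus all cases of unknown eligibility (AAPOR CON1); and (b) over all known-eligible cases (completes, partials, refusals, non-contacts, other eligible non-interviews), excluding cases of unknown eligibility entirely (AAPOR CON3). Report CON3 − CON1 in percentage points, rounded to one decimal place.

Numerator = 1535 + 100 + 568 + 74 = 2277
Denom = 1535 + 100 + 568 + 642 + 74 + 376 = 3295
CON1 = 2277 / 3295 = 0.6910
Denom = 1535 + 100 + 568 + 642 + 74 = 2919
CON3 = 2277 / 2919 = 0.7801
Difference = 78.01 − 69.10 = 8.91 percentage points

8.9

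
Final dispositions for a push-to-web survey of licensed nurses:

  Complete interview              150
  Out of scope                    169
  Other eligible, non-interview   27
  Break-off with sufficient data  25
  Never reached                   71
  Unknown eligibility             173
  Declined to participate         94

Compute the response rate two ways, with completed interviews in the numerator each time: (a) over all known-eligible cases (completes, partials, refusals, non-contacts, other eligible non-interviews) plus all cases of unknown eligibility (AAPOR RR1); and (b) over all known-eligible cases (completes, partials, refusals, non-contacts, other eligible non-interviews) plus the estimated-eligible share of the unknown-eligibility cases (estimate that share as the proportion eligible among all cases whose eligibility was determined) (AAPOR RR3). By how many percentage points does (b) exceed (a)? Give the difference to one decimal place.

3.1

Numerator: 150
Denominator: 150 + 25 + 94 + 71 + 27 + 173 = 540
RR1 = 150 / 540 = 0.2778
Determined eligible: 150 + 25 + 94 + 71 + 27 = 367
e = 367 / (367 + 169) = 367 / 536 = 0.6847
Estimated eligible among unknowns: 0.6847 × 173 = 118.45
Denominator: 367 + 118.45 = 485.45
RR3 = 150 / 485.45 = 0.3090
Difference = 30.90 − 27.78 = 3.12 percentage points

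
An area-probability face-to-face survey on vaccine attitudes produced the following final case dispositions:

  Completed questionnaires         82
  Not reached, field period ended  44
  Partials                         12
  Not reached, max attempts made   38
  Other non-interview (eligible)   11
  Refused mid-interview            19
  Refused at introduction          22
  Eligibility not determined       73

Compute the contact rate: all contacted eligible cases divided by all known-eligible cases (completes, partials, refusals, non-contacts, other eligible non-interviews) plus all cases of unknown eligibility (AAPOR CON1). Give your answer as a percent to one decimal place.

48.5%

Refusals = 22 + 19 = 41
Never reached = 44 + 38 = 82
Num → 82 + 12 + 41 + 11 = 146
Base → 82 + 12 + 41 + 82 + 11 + 73 = 301
CON1 = 146 / 301 = 0.4850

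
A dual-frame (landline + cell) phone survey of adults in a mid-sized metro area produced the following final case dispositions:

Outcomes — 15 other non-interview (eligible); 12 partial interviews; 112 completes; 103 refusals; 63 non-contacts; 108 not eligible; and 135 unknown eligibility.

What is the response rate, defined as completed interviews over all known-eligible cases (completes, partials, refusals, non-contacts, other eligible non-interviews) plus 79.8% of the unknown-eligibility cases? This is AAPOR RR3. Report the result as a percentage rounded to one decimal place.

27.1%

Numerator → 112
Determined eligible → 112 + 12 + 103 + 63 + 15 = 305
e × U → 0.7980 × 135 = 107.73
Base → 305 + 107.73 = 412.73
RR3 = 112 / 412.73 = 0.2714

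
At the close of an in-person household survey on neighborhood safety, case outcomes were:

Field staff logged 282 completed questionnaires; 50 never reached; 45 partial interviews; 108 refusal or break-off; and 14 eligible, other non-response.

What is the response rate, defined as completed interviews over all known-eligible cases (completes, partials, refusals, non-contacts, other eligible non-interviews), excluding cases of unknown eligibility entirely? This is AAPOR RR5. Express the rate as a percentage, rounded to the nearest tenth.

Top → 282
Denominator → 282 + 45 + 108 + 50 + 14 = 499
RR5 = 282 / 499 = 0.5651

56.5%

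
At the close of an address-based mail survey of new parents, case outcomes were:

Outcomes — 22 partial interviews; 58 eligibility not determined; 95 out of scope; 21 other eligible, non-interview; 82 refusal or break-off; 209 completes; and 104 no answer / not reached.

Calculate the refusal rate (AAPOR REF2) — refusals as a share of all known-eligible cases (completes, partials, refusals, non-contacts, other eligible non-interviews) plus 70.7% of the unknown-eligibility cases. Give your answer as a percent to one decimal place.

Numerator → 82
Known eligible → 209 + 22 + 82 + 104 + 21 = 438
Eligible share of unknowns → 0.7070 × 58 = 41.01
Denom → 438 + 41.01 = 479.01
REF2 = 82 / 479.01 = 0.1712

17.1%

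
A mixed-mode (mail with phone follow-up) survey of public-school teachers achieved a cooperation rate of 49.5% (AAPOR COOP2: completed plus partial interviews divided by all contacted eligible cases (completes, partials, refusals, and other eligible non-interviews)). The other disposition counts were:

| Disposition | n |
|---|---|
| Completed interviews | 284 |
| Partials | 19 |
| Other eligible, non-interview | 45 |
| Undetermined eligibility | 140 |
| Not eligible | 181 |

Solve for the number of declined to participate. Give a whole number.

Num: 284 + 19 = 303
COOP2 = 303 / D = 0.495
D = 303 / 0.495 = 612.1
Rest of base = 348
declined to participate = 612.1 − 348 ≈ 264

264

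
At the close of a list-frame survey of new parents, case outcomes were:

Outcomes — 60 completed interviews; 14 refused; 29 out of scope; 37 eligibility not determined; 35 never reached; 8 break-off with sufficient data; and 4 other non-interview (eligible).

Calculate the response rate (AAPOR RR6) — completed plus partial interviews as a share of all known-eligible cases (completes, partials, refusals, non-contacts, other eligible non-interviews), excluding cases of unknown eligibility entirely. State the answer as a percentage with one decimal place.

56.2%

Top → 60 + 8 = 68
Denominator → 60 + 8 + 14 + 35 + 4 = 121
RR6 = 68 / 121 = 0.5620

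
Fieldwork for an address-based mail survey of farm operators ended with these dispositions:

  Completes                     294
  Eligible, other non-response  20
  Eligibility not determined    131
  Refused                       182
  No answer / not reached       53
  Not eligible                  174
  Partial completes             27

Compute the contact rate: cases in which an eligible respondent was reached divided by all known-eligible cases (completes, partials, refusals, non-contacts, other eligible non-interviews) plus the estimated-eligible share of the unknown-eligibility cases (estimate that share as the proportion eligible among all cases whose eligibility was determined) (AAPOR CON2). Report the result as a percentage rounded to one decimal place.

77.3%

Numerator → 294 + 27 + 182 + 20 = 523
Determined eligible → 294 + 27 + 182 + 53 + 20 = 576
e = 576 / (576 + 174) = 576 / 750 = 0.7680
Estimated eligible among unknowns → 0.7680 × 131 = 100.61
Base → 576 + 100.61 = 676.61
CON2 = 523 / 676.61 = 0.7730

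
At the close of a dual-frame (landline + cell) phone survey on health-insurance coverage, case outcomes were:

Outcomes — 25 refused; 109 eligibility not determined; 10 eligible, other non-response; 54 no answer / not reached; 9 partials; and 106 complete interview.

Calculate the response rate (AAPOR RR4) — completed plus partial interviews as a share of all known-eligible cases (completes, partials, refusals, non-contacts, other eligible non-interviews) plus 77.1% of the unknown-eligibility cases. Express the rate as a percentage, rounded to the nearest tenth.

Top → 106 + 9 = 115
Known eligible → 106 + 9 + 25 + 54 + 10 = 204
Estimated eligible among unknowns → 0.7710 × 109 = 84.04
Denom → 204 + 84.04 = 288.04
RR4 = 115 / 288.04 = 0.3993

39.9%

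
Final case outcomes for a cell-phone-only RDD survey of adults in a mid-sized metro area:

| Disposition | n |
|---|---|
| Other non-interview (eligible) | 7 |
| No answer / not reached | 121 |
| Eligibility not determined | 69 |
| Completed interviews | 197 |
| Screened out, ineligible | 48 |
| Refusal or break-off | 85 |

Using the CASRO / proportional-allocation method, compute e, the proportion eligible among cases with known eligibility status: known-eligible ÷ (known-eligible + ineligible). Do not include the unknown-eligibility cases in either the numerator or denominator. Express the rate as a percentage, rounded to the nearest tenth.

89.5%

Determined eligible = 197 + 85 + 121 + 7 = 410
e = 410 / (410 + 48) = 410 / 458 = 0.8952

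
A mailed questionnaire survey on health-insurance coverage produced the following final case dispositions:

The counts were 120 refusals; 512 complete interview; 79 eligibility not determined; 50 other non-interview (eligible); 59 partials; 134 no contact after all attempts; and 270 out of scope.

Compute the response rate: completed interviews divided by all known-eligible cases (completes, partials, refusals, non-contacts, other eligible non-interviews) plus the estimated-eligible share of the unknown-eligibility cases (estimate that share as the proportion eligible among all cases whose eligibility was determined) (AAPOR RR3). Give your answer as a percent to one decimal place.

54.7%

Num = 512
Eligible (known) = 512 + 59 + 120 + 134 + 50 = 875
e = 875 / (875 + 270) = 875 / 1145 = 0.7642
Estimated eligible among unknowns = 0.7642 × 79 = 60.37
Base = 875 + 60.37 = 935.37
RR3 = 512 / 935.37 = 0.5474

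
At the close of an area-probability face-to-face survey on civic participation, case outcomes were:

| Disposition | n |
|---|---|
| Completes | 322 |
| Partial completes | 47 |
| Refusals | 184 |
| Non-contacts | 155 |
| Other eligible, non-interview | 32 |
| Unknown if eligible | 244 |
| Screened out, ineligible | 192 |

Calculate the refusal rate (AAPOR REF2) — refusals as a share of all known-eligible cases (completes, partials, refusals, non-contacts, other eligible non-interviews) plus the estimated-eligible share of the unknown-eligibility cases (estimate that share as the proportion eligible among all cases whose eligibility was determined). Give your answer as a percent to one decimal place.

Numerator = 184
Determined eligible = 322 + 47 + 184 + 155 + 32 = 740
e = 740 / (740 + 192) = 740 / 932 = 0.7940
Estimated eligible among unknowns = 0.7940 × 244 = 193.74
Denom = 740 + 193.74 = 933.74
REF2 = 184 / 933.74 = 0.1971

19.7%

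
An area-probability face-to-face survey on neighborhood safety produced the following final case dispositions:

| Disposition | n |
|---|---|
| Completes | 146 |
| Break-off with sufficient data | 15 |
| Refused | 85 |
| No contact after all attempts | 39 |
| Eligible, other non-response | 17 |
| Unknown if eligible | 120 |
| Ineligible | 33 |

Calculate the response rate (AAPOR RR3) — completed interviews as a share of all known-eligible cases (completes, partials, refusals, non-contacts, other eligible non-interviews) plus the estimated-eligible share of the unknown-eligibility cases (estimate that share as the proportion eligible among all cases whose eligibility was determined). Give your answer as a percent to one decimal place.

35.6%

Num: 146
Eligible (known): 146 + 15 + 85 + 39 + 17 = 302
e = 302 / (302 + 33) = 302 / 335 = 0.9015
Eligible share of unknowns: 0.9015 × 120 = 108.18
Base: 302 + 108.18 = 410.18
RR3 = 146 / 410.18 = 0.3559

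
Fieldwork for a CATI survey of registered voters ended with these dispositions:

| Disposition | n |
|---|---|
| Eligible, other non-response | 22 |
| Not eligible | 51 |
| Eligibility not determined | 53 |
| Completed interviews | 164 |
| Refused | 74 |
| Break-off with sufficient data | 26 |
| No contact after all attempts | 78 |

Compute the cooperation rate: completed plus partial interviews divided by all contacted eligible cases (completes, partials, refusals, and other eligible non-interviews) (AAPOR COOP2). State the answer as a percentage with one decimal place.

Num: 164 + 26 = 190
Denom: 164 + 26 + 74 + 22 = 286
COOP2 = 190 / 286 = 0.6643

66.4%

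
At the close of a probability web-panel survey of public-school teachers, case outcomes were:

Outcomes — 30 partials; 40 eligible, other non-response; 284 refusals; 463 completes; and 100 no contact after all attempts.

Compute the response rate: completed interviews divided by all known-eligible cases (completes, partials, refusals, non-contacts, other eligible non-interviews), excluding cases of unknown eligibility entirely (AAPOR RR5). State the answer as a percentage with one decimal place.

50.5%

Numerator = 463
Base = 463 + 30 + 284 + 100 + 40 = 917
RR5 = 463 / 917 = 0.5049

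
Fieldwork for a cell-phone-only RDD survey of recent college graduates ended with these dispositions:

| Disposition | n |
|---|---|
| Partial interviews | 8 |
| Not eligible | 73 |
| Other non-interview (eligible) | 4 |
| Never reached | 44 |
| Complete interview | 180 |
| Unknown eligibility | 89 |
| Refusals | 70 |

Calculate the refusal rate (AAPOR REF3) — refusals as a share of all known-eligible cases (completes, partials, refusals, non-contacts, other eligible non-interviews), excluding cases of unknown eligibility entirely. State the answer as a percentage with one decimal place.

Numerator → 70
Base → 180 + 8 + 70 + 44 + 4 = 306
REF3 = 70 / 306 = 0.2288

22.9%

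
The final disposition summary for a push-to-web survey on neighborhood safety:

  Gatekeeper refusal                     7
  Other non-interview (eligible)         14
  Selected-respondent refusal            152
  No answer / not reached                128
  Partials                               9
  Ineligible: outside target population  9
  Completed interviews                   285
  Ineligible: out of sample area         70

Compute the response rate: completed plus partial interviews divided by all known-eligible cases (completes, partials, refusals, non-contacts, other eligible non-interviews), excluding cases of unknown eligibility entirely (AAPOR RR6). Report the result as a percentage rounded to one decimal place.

Refused = 7 + 152 = 159
Ineligible = 9 + 70 = 79
Top: 285 + 9 = 294
Denominator: 285 + 9 + 159 + 128 + 14 = 595
RR6 = 294 / 595 = 0.4941

49.4%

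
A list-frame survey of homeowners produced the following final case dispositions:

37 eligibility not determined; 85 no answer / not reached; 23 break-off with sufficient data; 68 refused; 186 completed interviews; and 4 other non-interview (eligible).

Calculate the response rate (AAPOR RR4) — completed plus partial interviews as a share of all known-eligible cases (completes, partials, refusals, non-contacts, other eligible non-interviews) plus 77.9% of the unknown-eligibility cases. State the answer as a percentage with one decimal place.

Numerator → 186 + 23 = 209
Determined eligible → 186 + 23 + 68 + 85 + 4 = 366
e × U → 0.7790 × 37 = 28.82
Base → 366 + 28.82 = 394.82
RR4 = 209 / 394.82 = 0.5294

52.9%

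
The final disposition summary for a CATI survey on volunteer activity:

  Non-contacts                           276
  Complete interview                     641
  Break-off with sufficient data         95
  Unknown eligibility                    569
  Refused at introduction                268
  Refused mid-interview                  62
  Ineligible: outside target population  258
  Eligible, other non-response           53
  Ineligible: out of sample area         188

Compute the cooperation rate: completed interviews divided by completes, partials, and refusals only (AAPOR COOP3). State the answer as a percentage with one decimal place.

60.1%

Refusal or break-off = 268 + 62 = 330
Not eligible = 258 + 188 = 446
Top → 641
Denom → 641 + 95 + 330 = 1066
COOP3 = 641 / 1066 = 0.6013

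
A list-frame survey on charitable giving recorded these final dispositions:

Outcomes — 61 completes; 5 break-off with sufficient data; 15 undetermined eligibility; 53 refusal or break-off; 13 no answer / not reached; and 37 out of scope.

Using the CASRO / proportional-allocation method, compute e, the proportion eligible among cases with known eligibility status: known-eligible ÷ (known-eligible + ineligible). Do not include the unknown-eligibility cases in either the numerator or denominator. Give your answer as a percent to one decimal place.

Known eligible → 61 + 5 + 53 + 13 = 132
e = 132 / (132 + 37) = 132 / 169 = 0.7811

78.1%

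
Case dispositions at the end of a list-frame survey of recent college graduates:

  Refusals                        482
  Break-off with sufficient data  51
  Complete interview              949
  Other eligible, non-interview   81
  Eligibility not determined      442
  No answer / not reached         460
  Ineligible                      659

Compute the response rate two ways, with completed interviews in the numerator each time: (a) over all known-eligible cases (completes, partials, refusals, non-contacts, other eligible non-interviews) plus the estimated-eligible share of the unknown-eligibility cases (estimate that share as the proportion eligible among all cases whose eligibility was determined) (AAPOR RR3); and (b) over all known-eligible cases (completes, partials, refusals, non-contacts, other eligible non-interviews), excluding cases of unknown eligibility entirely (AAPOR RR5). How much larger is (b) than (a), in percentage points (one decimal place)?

Num → 949
Eligible (known) → 949 + 51 + 482 + 460 + 81 = 2023
e = 2023 / (2023 + 659) = 2023 / 2682 = 0.7543
e × U → 0.7543 × 442 = 333.40
Base → 2023 + 333.40 = 2356.40
RR3 = 949 / 2356.40 = 0.4027
Base → 949 + 51 + 482 + 460 + 81 = 2023
RR5 = 949 / 2023 = 0.4691
Difference = 46.91 − 40.27 = 6.64 percentage points

6.6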